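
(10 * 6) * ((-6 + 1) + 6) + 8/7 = 428/7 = 61.14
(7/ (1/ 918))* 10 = 64260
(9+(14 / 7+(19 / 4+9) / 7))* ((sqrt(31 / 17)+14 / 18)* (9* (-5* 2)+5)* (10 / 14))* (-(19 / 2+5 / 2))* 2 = 102850 / 7+54450* sqrt(527) / 49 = 40202.66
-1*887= -887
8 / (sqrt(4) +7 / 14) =16 / 5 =3.20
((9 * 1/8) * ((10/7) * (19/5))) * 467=79857/28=2852.04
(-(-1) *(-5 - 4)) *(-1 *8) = 72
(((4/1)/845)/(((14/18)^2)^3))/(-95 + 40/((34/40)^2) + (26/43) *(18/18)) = -26416869228/48220571508655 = -0.00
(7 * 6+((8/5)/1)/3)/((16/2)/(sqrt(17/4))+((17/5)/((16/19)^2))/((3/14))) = 59639464192/30429368177 - 2508718080 * sqrt(17)/30429368177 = 1.62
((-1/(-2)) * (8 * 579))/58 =1158/29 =39.93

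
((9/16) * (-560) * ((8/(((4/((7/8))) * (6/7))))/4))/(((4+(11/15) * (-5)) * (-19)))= 15435/608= 25.39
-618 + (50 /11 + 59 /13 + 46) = -80497 /143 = -562.92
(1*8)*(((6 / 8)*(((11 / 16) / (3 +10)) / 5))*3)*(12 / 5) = 297 / 650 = 0.46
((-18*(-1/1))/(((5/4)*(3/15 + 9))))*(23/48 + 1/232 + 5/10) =4107/2668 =1.54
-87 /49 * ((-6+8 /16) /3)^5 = 4670479 /127008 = 36.77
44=44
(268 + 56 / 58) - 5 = 7655 / 29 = 263.97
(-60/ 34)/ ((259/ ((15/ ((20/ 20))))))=-450/ 4403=-0.10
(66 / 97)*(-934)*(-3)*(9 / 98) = 832194 / 4753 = 175.09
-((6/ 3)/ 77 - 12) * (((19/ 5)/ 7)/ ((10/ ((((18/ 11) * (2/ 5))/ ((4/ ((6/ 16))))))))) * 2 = 236493/ 2964500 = 0.08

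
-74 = -74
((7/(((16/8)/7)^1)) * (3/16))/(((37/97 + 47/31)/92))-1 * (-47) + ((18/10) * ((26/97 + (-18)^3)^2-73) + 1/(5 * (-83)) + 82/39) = 9456578305109127215/154477564176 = 61216516.17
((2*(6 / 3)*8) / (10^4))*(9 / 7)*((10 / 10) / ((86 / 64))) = 576 / 188125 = 0.00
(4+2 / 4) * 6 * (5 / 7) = 135 / 7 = 19.29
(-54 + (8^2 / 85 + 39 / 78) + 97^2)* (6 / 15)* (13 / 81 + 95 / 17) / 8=3147724177 / 1170450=2689.33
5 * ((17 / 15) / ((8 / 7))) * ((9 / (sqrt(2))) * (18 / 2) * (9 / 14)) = 4131 * sqrt(2) / 32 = 182.57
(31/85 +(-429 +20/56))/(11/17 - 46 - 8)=509651/63490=8.03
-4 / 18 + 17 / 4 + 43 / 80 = 3287 / 720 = 4.57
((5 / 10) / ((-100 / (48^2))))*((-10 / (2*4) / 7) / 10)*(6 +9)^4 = 72900 / 7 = 10414.29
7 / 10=0.70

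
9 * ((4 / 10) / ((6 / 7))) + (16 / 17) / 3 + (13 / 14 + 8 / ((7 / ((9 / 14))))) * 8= 222659 / 12495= 17.82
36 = 36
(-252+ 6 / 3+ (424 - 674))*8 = -4000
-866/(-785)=866/785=1.10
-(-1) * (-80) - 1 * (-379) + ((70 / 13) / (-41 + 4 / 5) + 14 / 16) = 6265787 / 20904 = 299.74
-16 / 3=-5.33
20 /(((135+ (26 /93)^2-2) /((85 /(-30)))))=-490110 /1150993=-0.43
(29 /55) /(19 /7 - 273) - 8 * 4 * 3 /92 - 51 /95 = -71952547 /45474220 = -1.58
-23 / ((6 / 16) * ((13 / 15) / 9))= -636.92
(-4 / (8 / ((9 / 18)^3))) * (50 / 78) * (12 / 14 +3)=-225 / 1456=-0.15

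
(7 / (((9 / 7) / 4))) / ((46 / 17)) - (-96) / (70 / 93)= 982358 / 7245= 135.59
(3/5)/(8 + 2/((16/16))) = 3/50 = 0.06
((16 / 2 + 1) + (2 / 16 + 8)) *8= 137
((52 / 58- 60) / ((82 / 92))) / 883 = -78844 / 1049887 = -0.08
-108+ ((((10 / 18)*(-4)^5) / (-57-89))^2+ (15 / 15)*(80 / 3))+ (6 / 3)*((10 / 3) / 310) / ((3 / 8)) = -66.09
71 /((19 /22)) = 1562 /19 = 82.21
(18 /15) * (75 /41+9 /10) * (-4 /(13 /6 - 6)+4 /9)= 114884 /23575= 4.87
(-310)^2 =96100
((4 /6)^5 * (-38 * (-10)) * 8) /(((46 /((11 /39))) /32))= 17121280 /217971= 78.55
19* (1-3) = -38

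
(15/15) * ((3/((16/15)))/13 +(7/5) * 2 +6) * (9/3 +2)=9377/208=45.08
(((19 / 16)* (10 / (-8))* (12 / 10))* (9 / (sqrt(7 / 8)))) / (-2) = 513* sqrt(14) / 224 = 8.57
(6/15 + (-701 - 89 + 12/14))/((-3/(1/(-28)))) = -4601/490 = -9.39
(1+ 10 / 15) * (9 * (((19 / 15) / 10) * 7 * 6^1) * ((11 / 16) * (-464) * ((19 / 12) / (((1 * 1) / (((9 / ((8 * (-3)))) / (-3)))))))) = -5038.21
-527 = -527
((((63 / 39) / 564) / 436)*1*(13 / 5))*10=7 / 40984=0.00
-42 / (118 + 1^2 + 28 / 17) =-102 / 293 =-0.35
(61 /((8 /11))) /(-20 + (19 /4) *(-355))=-671 /13650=-0.05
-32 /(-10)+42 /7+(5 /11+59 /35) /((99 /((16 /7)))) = 493558 /53361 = 9.25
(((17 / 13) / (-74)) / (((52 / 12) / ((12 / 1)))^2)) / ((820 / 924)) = -2544696 / 16664245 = -0.15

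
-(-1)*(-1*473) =-473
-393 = -393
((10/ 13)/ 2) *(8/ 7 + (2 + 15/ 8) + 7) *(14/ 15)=4.31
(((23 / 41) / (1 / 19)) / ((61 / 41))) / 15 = 437 / 915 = 0.48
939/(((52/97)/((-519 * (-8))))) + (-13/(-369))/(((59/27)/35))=228702326271/31447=7272627.80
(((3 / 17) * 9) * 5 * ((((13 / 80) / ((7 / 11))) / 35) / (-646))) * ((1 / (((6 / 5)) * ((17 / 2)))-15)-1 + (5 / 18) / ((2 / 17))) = 3555123 / 2927361920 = 0.00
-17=-17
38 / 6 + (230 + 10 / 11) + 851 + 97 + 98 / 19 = 746381 / 627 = 1190.40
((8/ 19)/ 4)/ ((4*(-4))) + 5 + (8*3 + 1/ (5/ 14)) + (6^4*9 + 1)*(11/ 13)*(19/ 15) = 371516077/ 29640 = 12534.28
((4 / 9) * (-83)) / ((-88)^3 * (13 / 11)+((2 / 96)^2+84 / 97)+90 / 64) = 8244224 / 179991363575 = 0.00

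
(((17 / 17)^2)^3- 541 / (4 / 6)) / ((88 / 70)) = -56735 / 88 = -644.72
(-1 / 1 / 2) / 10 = -1 / 20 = -0.05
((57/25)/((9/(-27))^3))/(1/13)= -20007/25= -800.28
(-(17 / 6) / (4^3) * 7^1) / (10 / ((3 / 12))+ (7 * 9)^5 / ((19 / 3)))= -2261 / 1143287189376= -0.00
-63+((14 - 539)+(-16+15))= -589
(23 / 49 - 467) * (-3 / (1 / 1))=68580 / 49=1399.59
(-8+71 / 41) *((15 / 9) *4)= -5140 / 123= -41.79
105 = 105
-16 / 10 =-8 / 5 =-1.60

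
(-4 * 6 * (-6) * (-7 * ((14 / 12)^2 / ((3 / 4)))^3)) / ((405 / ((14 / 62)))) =-92236816 / 27457785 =-3.36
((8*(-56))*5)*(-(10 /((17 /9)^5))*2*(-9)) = -23808556800 /1419857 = -16768.28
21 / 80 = 0.26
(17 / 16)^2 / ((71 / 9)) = 2601 / 18176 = 0.14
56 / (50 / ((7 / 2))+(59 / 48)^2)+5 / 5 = 1157935 / 254767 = 4.55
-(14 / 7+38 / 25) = -88 / 25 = -3.52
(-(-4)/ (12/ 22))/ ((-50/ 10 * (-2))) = 11/ 15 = 0.73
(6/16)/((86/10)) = 15/344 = 0.04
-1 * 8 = -8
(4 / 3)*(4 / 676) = 4 / 507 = 0.01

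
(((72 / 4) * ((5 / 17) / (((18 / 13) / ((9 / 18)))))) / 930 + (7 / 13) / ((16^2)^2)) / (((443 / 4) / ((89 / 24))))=247416707 / 3580223422464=0.00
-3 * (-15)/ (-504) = -0.09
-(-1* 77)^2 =-5929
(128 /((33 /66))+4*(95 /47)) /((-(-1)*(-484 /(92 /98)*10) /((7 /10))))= -71369 /1990450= -0.04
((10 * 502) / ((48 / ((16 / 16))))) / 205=251 / 492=0.51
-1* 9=-9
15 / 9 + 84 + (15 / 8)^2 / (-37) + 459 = 544.57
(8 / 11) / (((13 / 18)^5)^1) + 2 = 23284990 / 4084223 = 5.70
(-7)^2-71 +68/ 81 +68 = 3794/ 81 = 46.84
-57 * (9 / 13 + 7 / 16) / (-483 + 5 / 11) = 0.13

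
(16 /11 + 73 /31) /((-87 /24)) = -10392 /9889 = -1.05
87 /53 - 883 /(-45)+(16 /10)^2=284098 /11925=23.82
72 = 72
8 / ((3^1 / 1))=8 / 3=2.67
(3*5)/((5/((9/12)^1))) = 9/4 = 2.25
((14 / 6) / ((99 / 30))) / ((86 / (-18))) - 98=-46424 / 473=-98.15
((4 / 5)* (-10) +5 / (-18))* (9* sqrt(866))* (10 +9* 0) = -745* sqrt(866) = -21923.77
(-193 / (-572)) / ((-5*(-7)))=193 / 20020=0.01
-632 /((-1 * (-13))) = -632 /13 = -48.62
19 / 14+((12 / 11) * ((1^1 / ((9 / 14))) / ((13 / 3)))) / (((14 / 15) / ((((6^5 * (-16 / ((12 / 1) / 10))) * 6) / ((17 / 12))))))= -6270520211 / 34034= -184242.82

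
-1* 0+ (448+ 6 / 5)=2246 / 5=449.20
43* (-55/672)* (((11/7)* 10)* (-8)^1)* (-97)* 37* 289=-134916521575/294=-458899733.25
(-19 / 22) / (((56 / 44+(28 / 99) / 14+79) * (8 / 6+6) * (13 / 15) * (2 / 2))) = -7695 / 4546828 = -0.00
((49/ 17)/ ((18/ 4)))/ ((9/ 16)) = 1568/ 1377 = 1.14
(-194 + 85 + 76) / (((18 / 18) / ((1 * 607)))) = -20031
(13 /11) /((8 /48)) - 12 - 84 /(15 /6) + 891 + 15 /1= 47712 /55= 867.49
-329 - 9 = -338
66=66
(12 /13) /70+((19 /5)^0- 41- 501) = -246149 /455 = -540.99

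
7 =7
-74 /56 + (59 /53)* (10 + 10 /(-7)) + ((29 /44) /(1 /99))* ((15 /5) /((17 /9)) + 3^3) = 47267249 /25228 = 1873.60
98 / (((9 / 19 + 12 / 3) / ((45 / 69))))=5586 / 391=14.29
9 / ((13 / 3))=27 / 13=2.08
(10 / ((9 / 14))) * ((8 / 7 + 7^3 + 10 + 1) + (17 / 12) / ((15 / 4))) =447956 / 81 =5530.32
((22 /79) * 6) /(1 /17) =2244 /79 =28.41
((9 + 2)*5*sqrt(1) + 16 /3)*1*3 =181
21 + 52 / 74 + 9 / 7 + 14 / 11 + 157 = 516413 / 2849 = 181.26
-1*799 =-799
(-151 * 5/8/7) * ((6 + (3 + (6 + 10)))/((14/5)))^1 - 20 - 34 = -174.38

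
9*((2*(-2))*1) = -36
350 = 350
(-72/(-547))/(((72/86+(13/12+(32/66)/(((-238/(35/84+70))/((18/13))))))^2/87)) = 2857790876459904/739930311902107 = 3.86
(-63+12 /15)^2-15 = 96346 /25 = 3853.84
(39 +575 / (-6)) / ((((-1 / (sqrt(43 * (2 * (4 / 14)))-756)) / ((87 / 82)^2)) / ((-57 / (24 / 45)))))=139027127085 / 26896-735593265 * sqrt(301) / 376544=5135170.69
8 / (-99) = -8 / 99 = -0.08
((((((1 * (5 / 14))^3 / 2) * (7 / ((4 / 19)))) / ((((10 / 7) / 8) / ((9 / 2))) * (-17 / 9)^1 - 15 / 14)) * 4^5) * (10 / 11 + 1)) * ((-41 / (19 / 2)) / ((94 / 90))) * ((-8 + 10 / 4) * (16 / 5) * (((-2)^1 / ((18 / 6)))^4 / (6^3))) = -52480 / 611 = -85.89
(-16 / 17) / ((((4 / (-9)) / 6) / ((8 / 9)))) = 192 / 17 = 11.29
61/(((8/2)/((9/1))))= 549/4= 137.25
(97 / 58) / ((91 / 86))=4171 / 2639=1.58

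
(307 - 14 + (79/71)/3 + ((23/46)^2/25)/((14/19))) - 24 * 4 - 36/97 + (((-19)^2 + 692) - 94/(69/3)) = 828895130257/665284200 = 1245.93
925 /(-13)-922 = -12911 /13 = -993.15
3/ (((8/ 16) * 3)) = 2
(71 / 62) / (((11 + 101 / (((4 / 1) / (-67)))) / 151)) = -21442 / 208413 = -0.10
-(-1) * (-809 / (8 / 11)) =-8899 / 8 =-1112.38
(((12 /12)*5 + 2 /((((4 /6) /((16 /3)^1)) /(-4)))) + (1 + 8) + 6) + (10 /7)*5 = -258 /7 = -36.86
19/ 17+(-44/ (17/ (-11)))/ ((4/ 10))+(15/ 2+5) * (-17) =-4767/ 34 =-140.21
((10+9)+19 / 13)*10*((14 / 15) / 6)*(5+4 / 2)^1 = 26068 / 117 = 222.80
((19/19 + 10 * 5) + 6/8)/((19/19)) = 207/4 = 51.75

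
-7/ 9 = -0.78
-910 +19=-891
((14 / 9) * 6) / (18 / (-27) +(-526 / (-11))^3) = 18634 / 218296033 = 0.00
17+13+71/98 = 3011/98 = 30.72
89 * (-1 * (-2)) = 178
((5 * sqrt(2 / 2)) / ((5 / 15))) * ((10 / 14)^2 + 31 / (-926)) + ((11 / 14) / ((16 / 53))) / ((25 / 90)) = 29984127 / 1814960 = 16.52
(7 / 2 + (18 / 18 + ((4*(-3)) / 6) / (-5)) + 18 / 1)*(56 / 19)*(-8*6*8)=-2462208 / 95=-25917.98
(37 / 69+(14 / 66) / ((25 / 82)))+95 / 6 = 647629 / 37950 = 17.07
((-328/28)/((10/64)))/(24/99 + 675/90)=-173184/17885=-9.68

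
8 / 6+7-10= -5 / 3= -1.67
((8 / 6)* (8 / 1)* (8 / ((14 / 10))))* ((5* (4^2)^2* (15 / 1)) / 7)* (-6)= -49152000 / 49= -1003102.04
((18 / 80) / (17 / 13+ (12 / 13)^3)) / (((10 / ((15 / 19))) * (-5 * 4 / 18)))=-533871 / 69935200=-0.01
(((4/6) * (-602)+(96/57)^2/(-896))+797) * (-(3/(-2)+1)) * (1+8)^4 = 1297974.11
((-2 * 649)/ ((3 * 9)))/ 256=-649/ 3456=-0.19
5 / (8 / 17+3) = 1.44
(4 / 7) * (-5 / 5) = -4 / 7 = -0.57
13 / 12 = 1.08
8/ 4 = 2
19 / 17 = 1.12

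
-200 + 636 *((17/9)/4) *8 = 6608/3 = 2202.67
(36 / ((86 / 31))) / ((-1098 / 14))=-434 / 2623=-0.17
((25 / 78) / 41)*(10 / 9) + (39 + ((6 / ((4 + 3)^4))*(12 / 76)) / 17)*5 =2176405776700 / 11160551493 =195.01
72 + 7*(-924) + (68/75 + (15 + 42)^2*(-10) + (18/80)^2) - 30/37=-1381225517/35520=-38885.85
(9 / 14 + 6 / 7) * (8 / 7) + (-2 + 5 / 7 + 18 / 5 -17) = -454 / 35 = -12.97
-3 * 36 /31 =-108 /31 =-3.48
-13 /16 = -0.81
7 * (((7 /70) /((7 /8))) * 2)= 8 /5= 1.60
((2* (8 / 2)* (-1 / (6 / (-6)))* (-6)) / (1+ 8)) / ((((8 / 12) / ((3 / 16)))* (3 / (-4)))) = 2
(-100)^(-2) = 1 / 10000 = 0.00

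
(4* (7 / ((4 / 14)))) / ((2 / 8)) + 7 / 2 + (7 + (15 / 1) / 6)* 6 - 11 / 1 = 883 / 2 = 441.50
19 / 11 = 1.73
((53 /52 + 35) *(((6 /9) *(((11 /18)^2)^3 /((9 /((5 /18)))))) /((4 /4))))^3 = 0.00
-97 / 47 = -2.06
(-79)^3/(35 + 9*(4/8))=-12482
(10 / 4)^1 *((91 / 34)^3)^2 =2839346260205 / 3089608832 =919.00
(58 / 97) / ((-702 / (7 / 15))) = -203 / 510705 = -0.00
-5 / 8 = -0.62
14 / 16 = 7 / 8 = 0.88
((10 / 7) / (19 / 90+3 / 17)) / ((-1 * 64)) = -3825 / 66416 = -0.06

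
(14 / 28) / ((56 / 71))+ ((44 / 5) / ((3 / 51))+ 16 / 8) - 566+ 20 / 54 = -6250543 / 15120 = -413.40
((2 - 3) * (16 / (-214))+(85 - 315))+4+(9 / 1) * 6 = -18396 / 107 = -171.93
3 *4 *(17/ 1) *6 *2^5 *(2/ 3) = 26112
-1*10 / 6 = -5 / 3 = -1.67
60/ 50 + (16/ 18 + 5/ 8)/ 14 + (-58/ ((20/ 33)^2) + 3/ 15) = -3941201/ 25200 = -156.40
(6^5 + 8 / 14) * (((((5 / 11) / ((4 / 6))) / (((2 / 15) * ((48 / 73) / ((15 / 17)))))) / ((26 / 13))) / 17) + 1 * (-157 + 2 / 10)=5029912361 / 3560480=1412.71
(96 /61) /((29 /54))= 5184 /1769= 2.93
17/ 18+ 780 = 14057/ 18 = 780.94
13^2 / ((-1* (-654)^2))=-169 / 427716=-0.00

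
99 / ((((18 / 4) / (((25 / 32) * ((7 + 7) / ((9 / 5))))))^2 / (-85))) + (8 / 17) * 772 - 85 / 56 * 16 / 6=-83192706073 / 5552064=-14984.10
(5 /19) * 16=80 /19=4.21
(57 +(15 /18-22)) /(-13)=-215 /78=-2.76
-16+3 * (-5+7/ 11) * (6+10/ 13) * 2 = -2512/ 13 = -193.23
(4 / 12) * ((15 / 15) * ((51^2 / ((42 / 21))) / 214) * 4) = 867 / 107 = 8.10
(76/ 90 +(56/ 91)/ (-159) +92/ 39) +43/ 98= 11055011/ 3038490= 3.64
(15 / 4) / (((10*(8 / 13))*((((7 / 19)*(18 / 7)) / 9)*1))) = 5.79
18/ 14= 9/ 7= 1.29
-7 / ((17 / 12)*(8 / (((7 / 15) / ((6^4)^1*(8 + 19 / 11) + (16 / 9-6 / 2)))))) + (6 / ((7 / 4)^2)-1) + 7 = 82737322401 / 10395231910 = 7.96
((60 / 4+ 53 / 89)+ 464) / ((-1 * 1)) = -42684 / 89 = -479.60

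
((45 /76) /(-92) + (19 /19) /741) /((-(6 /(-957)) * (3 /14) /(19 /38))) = -163009 /86112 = -1.89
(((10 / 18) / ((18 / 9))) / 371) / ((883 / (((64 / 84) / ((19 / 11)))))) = 440 / 1176386463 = 0.00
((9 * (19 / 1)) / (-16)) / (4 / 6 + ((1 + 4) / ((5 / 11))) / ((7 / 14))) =-513 / 1088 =-0.47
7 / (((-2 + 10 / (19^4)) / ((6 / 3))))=-912247 / 130316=-7.00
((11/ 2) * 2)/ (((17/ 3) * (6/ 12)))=66/ 17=3.88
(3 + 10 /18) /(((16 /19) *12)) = 19 /54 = 0.35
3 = 3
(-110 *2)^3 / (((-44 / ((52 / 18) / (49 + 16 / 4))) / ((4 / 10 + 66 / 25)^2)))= 290740736 / 2385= 121903.87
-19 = -19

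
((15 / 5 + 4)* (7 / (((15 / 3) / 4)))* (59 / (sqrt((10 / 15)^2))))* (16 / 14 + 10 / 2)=106554 / 5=21310.80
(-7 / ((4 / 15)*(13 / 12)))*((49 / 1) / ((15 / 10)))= -10290 / 13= -791.54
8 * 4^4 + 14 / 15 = 30734 / 15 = 2048.93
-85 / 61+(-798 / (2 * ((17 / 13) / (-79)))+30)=25025818 / 1037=24132.90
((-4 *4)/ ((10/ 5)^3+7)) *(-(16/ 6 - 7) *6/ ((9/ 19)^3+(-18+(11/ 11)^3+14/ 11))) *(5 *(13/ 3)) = 102007048/ 2651823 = 38.47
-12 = -12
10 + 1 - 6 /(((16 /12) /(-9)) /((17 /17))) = 51.50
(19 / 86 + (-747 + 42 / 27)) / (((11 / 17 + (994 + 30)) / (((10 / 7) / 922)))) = -49028255 / 43507401462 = -0.00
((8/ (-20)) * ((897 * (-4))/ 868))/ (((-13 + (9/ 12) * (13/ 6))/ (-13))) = 14352/ 7595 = 1.89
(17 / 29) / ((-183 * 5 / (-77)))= 1309 / 26535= 0.05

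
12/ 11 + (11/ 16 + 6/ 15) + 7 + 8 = 15117/ 880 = 17.18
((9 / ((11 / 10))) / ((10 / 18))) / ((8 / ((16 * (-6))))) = -1944 / 11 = -176.73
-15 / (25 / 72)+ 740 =3484 / 5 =696.80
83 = 83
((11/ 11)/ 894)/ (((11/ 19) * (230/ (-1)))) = -19/ 2261820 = -0.00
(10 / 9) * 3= 10 / 3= 3.33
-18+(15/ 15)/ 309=-5561/ 309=-18.00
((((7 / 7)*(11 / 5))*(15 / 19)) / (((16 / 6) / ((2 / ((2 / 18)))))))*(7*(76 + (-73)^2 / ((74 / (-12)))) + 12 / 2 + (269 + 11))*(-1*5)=215568540 / 703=306640.88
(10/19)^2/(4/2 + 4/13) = 130/1083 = 0.12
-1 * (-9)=9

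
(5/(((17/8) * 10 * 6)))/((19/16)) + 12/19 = 644/969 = 0.66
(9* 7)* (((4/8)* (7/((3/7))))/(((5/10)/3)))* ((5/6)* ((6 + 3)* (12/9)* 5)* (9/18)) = 77175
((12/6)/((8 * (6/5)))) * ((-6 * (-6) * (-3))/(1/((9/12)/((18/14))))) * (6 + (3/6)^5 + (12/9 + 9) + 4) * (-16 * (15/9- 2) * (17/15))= -232645/144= -1615.59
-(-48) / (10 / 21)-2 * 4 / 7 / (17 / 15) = 59376 / 595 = 99.79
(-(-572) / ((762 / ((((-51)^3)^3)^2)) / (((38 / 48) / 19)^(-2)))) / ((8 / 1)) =37397316907362126529449336759664464 / 127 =294467062262693909680703400000000.00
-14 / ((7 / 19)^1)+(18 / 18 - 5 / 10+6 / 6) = -73 / 2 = -36.50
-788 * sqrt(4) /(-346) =788 /173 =4.55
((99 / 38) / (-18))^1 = -11 / 76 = -0.14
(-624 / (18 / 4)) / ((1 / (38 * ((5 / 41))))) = -79040 / 123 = -642.60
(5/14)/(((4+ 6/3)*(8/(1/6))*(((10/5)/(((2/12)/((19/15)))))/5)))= 125/306432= 0.00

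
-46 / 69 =-2 / 3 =-0.67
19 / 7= 2.71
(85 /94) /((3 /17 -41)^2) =24565 /45273784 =0.00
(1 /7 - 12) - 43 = -384 /7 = -54.86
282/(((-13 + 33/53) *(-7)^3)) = 0.07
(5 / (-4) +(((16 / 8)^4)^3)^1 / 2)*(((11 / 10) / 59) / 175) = 90057 / 413000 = 0.22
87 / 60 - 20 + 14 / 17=-6027 / 340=-17.73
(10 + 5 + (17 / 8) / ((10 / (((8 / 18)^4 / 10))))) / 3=2460511 / 492075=5.00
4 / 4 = 1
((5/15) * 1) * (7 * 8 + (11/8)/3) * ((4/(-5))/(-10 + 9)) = 271/18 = 15.06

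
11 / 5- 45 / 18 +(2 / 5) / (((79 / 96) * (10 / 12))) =1119 / 3950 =0.28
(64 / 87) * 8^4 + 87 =3100.15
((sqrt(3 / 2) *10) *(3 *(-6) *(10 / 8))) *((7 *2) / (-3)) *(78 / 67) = 40950 *sqrt(6) / 67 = 1497.11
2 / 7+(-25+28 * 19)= 3551 / 7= 507.29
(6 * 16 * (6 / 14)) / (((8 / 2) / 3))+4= 244 / 7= 34.86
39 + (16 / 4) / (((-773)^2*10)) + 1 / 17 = 1983796314 / 50789965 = 39.06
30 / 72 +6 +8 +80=1133 / 12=94.42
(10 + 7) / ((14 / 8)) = 68 / 7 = 9.71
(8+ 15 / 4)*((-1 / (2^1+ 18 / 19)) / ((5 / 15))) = -2679 / 224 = -11.96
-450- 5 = -455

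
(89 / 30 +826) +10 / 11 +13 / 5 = 274717 / 330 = 832.48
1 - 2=-1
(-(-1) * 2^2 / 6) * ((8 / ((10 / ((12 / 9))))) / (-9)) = -32 / 405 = -0.08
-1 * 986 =-986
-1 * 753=-753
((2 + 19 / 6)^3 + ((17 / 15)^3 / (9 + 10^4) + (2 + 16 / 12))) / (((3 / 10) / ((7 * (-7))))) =-207831399419 / 9008100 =-23071.61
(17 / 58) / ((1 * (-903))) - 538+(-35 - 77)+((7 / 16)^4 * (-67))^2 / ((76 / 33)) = -5533771635628187197 / 8547895452106752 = -647.38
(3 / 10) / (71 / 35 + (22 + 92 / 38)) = 0.01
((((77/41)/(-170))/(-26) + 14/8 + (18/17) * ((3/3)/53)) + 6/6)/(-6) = -1108699/2401165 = -0.46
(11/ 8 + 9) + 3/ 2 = 95/ 8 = 11.88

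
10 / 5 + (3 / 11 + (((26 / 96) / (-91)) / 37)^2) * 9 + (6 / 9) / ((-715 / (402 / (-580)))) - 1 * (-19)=41759234171387 / 1780383404800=23.46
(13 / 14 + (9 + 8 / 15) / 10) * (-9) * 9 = -26676 / 175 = -152.43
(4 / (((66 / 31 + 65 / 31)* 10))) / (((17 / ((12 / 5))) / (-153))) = -6696 / 3275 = -2.04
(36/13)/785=36/10205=0.00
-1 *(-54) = 54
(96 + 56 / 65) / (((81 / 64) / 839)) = 338070016 / 5265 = 64210.83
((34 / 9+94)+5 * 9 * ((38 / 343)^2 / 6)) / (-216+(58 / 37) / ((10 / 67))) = -19171289150 / 40253958297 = -0.48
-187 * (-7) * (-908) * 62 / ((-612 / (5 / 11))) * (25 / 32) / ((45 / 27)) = 1231475 / 48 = 25655.73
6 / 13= 0.46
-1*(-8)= 8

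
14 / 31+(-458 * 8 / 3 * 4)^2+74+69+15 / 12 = 26635155151 / 1116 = 23866626.48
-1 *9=-9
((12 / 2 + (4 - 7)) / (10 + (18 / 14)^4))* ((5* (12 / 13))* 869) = 375564420 / 397423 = 945.00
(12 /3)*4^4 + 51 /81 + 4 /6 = 27683 /27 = 1025.30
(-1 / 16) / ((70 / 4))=-1 / 280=-0.00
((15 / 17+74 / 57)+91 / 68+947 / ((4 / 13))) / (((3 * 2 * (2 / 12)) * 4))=5971499 / 7752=770.32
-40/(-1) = 40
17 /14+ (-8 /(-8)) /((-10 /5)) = 5 /7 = 0.71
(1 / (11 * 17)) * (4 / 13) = 4 / 2431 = 0.00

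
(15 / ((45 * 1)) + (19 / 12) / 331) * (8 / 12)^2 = 1343 / 8937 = 0.15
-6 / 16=-0.38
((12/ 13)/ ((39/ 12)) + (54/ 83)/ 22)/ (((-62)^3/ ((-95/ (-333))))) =-1532255/ 4081835791176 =-0.00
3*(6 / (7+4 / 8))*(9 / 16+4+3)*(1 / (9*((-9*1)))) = -121 / 540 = -0.22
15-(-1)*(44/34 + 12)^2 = 55411/289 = 191.73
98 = 98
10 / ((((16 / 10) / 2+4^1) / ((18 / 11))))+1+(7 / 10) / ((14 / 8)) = 529 / 110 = 4.81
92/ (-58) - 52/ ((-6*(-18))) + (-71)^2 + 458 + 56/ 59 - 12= 253431266/ 46197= 5485.88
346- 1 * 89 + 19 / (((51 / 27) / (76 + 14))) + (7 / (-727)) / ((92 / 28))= 330389406 / 284257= 1162.29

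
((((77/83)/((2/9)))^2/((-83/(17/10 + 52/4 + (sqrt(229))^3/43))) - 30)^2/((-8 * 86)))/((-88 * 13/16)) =7565829198044733 * sqrt(229)/5029546082989217920 + 1335816936344042369541/47579505945078001523200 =0.05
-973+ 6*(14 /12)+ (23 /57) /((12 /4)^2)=-495535 /513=-965.96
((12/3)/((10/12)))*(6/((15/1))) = 48/25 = 1.92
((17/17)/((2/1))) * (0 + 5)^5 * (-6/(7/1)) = -9375/7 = -1339.29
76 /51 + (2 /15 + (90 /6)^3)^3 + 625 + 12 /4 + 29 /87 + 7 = 2205949205849761 /57375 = 38447916441.83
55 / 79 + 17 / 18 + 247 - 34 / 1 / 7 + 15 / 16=19487623 / 79632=244.72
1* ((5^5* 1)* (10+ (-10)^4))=31281250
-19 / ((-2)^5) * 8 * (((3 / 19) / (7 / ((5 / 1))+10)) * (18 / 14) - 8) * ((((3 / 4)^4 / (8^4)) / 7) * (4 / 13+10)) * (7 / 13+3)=-2517764391 / 164981899264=-0.02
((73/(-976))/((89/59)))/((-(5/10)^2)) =4307/21716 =0.20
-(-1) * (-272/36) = -68/9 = -7.56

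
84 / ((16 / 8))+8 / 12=128 / 3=42.67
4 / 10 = 0.40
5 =5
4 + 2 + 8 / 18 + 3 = 85 / 9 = 9.44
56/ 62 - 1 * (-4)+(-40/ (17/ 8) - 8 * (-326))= 1367080/ 527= 2594.08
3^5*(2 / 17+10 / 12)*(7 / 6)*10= 91665 / 34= 2696.03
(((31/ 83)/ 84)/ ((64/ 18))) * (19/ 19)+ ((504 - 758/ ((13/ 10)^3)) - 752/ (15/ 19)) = -1944825440273/ 2450797440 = -793.55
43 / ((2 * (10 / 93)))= 3999 / 20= 199.95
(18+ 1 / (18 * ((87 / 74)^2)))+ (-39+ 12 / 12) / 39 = 15113042 / 885573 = 17.07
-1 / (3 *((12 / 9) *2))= -1 / 8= -0.12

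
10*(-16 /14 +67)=658.57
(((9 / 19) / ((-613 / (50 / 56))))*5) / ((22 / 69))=-77625 / 7174552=-0.01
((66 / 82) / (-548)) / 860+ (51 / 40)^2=628221471 / 386449600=1.63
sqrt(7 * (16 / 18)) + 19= 2 * sqrt(14) / 3 + 19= 21.49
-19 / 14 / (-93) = 0.01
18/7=2.57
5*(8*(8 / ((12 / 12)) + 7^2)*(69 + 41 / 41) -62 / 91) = 14523290 / 91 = 159596.59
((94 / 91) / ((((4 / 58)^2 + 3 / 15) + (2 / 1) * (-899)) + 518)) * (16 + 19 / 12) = -41700985 / 2938320294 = -0.01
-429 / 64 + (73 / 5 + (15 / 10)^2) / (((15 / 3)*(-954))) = -5118521 / 763200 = -6.71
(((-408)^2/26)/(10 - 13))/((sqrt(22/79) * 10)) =-6936 * sqrt(1738)/715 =-404.42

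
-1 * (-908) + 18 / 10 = 909.80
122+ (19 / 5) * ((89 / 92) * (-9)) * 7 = -50413 / 460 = -109.59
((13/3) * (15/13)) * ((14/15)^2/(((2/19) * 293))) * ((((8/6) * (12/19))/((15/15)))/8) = 196/13185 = 0.01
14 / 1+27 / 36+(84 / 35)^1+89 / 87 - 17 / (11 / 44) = -86699 / 1740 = -49.83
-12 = -12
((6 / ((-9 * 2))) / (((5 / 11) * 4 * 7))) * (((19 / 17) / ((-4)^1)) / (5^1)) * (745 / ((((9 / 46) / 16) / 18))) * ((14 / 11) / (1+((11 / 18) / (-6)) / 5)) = 2085.24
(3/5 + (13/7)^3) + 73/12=269363/20580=13.09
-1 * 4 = -4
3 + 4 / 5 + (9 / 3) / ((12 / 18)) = 83 / 10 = 8.30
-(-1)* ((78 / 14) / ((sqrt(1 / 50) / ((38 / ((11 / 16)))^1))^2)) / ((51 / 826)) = 28353228800 / 2057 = 13783776.76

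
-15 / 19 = -0.79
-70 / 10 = -7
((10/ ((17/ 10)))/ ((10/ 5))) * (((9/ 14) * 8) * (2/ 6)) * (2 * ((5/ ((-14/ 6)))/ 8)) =-2250/ 833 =-2.70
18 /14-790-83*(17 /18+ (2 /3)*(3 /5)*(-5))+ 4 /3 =-88171 /126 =-699.77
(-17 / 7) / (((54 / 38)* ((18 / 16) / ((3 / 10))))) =-0.46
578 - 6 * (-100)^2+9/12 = -237685/4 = -59421.25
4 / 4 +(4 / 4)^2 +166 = 168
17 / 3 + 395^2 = 468092 / 3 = 156030.67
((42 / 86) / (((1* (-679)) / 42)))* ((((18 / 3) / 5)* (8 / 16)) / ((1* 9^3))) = -14 / 563085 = -0.00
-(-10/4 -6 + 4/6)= 47/6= 7.83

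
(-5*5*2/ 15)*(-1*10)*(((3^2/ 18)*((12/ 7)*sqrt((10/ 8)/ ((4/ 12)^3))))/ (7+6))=300*sqrt(15)/ 91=12.77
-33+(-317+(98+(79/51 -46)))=-15119/51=-296.45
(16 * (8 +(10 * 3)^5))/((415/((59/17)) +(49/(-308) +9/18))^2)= 2620208043419648/96910803025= 27037.32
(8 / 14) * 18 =72 / 7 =10.29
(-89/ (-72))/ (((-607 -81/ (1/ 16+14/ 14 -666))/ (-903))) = 285008171/ 154957848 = 1.84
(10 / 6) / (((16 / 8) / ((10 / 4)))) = 25 / 12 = 2.08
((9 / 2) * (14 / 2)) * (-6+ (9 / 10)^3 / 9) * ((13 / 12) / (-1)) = 1615887 / 8000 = 201.99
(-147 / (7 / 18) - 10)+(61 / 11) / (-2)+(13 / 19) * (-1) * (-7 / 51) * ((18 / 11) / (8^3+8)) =-27768289 / 71060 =-390.77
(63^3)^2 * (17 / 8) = 1062899537553 / 8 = 132862442194.12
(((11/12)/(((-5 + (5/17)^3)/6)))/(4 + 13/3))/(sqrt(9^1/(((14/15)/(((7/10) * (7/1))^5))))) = -54043 * sqrt(21)/308072310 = -0.00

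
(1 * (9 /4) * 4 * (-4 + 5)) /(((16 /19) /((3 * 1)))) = 513 /16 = 32.06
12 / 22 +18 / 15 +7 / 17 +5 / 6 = 16777 / 5610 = 2.99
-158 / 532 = -79 / 266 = -0.30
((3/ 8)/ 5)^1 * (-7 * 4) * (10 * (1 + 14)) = -315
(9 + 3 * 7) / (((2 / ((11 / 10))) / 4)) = 66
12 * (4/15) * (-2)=-32/5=-6.40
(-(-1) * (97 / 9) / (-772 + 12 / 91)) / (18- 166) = 8827 / 93559680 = 0.00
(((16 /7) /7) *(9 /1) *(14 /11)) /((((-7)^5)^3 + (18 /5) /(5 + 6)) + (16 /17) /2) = -2720 /3452532231396857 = -0.00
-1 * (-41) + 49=90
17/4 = 4.25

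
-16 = -16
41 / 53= 0.77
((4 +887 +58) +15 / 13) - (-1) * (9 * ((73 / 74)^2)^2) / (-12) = 1480469215609 / 1559301952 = 949.44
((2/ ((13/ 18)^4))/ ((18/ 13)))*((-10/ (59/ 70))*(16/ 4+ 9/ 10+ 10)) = -121655520/ 129623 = -938.53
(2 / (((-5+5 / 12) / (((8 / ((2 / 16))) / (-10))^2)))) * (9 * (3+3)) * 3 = -3981312 / 1375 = -2895.50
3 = 3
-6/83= -0.07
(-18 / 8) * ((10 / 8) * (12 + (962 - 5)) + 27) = -2786.06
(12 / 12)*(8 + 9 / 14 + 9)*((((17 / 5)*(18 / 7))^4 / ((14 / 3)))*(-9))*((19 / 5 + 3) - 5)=-131561537867604 / 367653125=-357841.48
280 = 280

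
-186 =-186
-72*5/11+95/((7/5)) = 2705/77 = 35.13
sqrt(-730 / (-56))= 3.61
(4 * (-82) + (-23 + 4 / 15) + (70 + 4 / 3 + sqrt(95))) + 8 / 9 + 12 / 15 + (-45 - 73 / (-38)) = -548551 / 1710 + sqrt(95) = -311.04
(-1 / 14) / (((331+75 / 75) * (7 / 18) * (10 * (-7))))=9 / 1138760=0.00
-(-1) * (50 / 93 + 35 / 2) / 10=671 / 372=1.80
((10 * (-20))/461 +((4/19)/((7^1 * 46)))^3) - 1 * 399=-5270893136010993/13195910348719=-399.43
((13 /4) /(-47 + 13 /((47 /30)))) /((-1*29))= 611 /211004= 0.00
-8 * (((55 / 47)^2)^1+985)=-17431120 / 2209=-7890.96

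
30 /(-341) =-30 /341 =-0.09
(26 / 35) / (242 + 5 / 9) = 234 / 76405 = 0.00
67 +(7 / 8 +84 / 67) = 37053 / 536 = 69.13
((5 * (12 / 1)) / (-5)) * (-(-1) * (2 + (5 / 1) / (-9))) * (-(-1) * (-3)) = 52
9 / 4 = 2.25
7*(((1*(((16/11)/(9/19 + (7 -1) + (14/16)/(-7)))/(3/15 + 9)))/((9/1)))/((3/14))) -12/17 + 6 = 120680326/22412511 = 5.38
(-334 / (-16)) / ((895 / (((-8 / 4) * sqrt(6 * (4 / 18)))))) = -167 * sqrt(3) / 5370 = -0.05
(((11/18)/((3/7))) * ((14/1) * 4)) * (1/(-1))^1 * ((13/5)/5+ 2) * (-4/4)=15092/75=201.23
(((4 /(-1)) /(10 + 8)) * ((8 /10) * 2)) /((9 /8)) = -128 /405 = -0.32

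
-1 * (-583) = 583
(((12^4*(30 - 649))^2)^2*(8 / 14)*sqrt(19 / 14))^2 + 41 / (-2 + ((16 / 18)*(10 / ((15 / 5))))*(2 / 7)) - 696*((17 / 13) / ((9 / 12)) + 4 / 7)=317371920246693439712132565159155799392730303590658532495974569 / 972062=326493495524661430764840700000000000000000000000000000000.00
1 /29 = 0.03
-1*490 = -490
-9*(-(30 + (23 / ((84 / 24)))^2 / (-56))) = 180459 / 686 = 263.06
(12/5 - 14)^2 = 3364/25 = 134.56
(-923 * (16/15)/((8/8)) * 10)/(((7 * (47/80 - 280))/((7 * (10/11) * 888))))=6994124800/245883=28444.93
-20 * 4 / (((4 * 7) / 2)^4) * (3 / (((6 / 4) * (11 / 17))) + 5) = -0.02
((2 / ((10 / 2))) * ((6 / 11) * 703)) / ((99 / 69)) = 106.90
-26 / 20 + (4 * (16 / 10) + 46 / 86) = 2423 / 430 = 5.63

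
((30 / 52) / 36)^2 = 25 / 97344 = 0.00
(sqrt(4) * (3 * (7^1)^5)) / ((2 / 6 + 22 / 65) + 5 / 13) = 9832095 / 103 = 95457.23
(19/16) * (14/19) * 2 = 7/4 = 1.75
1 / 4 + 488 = 1953 / 4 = 488.25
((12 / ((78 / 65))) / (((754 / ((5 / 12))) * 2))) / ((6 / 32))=50 / 3393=0.01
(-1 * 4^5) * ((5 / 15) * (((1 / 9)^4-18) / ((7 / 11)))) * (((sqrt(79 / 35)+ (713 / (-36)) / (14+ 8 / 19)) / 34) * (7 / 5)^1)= -1126301481536 / 2062876815+ 95017472 * sqrt(2765) / 8365275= 51.28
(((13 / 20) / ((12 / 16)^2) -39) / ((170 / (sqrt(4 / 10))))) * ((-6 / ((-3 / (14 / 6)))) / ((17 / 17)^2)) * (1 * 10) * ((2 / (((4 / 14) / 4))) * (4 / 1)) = -2670304 * sqrt(10) / 11475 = -735.88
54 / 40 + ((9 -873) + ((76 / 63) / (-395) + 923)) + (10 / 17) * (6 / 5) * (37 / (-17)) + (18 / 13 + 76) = 10186634455 / 74794356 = 136.20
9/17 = 0.53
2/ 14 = 1/ 7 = 0.14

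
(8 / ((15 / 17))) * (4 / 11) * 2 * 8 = 8704 / 165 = 52.75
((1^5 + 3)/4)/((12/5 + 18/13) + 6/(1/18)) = 65/7266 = 0.01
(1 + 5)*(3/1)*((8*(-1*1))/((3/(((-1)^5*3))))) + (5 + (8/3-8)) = 431/3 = 143.67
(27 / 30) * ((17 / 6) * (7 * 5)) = 357 / 4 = 89.25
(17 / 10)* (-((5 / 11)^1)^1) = -17 / 22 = -0.77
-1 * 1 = -1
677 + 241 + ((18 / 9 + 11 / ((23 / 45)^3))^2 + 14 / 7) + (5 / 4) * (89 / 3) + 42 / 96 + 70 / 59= 3387226214521043 / 419237637648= 8079.49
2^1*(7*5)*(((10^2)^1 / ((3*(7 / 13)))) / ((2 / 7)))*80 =3640000 / 3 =1213333.33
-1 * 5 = -5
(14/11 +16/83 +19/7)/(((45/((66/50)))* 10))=26713/2178750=0.01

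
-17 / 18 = -0.94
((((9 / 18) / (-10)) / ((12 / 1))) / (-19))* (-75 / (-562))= 5 / 170848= 0.00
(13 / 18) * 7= 91 / 18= 5.06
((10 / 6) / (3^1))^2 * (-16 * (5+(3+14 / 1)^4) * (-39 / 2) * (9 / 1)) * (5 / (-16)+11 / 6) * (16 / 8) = 660551450 / 3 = 220183816.67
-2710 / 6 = -1355 / 3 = -451.67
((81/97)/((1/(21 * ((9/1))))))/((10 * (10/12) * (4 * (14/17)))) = 111537/19400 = 5.75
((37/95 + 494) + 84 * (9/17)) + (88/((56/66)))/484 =12188471/22610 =539.07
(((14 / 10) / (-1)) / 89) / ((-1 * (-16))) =-7 / 7120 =-0.00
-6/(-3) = 2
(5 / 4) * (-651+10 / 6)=-2435 / 3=-811.67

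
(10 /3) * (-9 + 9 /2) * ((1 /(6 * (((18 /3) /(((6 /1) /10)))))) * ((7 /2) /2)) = -7 /16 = -0.44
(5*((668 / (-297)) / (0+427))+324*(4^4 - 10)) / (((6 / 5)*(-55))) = -5053989118 / 4185027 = -1207.64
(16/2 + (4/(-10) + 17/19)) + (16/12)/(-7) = 16567/1995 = 8.30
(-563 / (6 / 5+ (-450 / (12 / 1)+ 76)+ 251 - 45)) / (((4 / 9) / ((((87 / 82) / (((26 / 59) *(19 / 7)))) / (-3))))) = 4816465 / 3159624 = 1.52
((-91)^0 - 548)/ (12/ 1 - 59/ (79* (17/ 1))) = -734621/ 16057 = -45.75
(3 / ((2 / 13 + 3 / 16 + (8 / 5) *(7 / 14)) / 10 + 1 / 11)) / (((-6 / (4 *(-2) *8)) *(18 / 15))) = 9152000 / 70371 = 130.05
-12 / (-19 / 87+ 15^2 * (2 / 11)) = -11484 / 38941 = -0.29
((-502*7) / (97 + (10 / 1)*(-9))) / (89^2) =-502 / 7921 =-0.06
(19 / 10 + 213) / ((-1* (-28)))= 307 / 40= 7.68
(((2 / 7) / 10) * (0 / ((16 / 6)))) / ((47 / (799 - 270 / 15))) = 0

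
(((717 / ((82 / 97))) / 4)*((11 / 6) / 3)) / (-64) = -255013 / 125952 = -2.02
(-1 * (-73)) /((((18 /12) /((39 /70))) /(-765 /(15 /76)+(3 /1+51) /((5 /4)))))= -18186636 /175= -103923.63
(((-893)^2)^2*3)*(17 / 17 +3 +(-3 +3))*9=68679890020908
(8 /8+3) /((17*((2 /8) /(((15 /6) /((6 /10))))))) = 200 /51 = 3.92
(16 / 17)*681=10896 / 17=640.94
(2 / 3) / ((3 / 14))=28 / 9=3.11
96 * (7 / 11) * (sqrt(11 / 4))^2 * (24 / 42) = 96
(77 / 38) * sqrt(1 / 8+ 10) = 693 * sqrt(2) / 152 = 6.45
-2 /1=-2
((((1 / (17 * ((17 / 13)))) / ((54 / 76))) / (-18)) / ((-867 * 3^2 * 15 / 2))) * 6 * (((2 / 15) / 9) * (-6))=-3952 / 123295788225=-0.00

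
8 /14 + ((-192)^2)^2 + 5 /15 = 1358954496.90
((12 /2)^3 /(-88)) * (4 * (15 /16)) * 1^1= -405 /44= -9.20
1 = 1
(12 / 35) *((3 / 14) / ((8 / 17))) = 153 / 980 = 0.16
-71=-71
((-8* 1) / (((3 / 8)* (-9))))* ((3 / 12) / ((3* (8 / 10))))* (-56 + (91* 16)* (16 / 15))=89824 / 243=369.65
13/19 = 0.68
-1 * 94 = -94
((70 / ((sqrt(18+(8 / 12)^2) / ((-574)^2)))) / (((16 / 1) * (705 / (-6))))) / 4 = -1729749 * sqrt(166) / 31208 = -714.12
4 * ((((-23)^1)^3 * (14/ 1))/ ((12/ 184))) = -31342192/ 3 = -10447397.33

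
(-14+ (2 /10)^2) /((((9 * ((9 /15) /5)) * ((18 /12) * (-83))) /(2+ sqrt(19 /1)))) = 1396 /6723+ 698 * sqrt(19) /6723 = 0.66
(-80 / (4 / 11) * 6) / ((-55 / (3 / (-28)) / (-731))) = 13158 / 7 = 1879.71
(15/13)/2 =15/26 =0.58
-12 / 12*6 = -6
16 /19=0.84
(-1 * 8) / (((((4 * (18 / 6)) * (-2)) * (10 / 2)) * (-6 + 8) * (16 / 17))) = 17 / 480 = 0.04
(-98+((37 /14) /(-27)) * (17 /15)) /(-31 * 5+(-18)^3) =556289 /33946290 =0.02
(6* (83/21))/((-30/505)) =-8383/21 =-399.19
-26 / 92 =-13 / 46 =-0.28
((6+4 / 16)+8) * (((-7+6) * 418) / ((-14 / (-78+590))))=1524864 / 7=217837.71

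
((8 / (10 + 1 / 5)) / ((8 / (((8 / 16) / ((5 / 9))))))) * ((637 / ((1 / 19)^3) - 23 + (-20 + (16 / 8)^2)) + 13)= 13107471 / 34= 385513.85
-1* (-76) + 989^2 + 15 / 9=2934596 / 3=978198.67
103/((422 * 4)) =103/1688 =0.06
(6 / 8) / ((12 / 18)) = 9 / 8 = 1.12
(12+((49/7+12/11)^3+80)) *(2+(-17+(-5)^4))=504726810/1331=379208.72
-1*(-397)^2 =-157609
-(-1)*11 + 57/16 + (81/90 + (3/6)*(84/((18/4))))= 5951/240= 24.80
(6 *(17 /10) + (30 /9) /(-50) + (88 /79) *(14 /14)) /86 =6664 /50955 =0.13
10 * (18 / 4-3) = 15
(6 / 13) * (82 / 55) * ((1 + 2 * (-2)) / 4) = -369 / 715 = -0.52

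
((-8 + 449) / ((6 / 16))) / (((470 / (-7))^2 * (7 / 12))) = 24696 / 55225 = 0.45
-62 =-62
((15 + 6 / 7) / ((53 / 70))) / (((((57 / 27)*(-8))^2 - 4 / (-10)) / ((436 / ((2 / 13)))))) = 637012350 / 3065573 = 207.80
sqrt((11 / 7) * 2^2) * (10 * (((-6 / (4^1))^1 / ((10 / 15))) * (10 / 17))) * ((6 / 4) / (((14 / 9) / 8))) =-24300 * sqrt(77) / 833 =-255.98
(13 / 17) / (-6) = -13 / 102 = -0.13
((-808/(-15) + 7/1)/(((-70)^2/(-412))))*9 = -282117/6125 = -46.06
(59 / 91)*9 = 531 / 91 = 5.84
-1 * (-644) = 644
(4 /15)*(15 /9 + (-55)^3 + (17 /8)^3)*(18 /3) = -255534701 /960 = -266181.98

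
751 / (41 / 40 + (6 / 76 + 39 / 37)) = 21118120 / 60683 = 348.01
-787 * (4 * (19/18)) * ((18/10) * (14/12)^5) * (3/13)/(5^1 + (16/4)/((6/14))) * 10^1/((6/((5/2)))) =-1256575355/1448928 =-867.24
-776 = -776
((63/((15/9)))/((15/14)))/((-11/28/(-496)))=44542.60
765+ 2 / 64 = 24481 / 32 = 765.03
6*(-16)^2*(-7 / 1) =-10752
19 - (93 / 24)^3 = -20063 / 512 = -39.19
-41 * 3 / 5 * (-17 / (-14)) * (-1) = 2091 / 70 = 29.87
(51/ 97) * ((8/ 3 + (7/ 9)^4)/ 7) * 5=1691245/ 1484973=1.14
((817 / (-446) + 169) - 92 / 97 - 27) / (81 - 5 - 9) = 6022923 / 2898554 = 2.08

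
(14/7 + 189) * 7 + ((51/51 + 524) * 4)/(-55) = 14287/11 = 1298.82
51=51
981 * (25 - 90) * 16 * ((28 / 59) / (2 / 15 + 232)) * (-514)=110124705600 / 102719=1072096.75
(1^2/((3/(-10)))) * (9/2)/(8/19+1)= -95/9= -10.56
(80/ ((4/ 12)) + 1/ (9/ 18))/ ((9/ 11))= 2662/ 9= 295.78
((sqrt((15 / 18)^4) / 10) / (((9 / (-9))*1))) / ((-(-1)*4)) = -0.02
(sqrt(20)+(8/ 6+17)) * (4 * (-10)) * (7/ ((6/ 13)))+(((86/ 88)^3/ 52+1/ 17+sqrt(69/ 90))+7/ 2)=-7535371801253/ 677723904 - 3640 * sqrt(5)/ 3+sqrt(690)/ 30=-13830.87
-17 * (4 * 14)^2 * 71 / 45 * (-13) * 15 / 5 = 49206976 / 15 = 3280465.07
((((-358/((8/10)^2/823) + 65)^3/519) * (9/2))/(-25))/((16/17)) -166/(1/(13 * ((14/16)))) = 101864960737162907231/2834432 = 35938403439265.05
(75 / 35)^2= 225 / 49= 4.59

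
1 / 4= 0.25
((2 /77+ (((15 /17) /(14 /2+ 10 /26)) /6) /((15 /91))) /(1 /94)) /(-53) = -5201725 /19980576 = -0.26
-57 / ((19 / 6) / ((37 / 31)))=-666 / 31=-21.48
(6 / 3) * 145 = 290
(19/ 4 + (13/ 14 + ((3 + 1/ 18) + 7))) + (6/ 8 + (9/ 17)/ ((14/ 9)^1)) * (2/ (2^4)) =543911/ 34272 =15.87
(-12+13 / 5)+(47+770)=4038 / 5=807.60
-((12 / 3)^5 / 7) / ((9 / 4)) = -4096 / 63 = -65.02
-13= -13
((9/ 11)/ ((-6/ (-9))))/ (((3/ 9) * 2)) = 81/ 44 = 1.84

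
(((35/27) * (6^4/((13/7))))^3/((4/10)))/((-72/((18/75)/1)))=-13553164800/2197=-6168941.65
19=19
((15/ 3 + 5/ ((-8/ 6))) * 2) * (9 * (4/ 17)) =90/ 17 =5.29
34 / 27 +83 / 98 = 5573 / 2646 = 2.11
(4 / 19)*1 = 4 / 19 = 0.21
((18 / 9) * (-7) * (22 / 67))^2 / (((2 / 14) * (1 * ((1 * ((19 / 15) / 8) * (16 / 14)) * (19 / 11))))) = 766975440 / 1620529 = 473.29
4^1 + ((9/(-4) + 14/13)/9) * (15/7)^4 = 156283/124852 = 1.25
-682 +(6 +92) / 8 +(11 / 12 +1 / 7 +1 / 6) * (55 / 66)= -337039 / 504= -668.73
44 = 44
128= 128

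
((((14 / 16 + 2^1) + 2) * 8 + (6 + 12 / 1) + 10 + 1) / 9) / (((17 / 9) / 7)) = 28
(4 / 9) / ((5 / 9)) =4 / 5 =0.80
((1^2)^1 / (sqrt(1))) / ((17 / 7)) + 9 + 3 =211 / 17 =12.41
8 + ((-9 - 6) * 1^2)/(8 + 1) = 19/3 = 6.33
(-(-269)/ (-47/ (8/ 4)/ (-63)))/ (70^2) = 2421/ 16450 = 0.15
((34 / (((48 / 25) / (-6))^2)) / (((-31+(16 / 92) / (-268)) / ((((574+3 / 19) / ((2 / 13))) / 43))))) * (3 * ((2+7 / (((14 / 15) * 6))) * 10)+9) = -164861110236875 / 1665268224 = -98999.73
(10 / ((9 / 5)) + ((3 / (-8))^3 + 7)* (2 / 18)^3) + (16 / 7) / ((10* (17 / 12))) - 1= 1049657663 / 222082560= 4.73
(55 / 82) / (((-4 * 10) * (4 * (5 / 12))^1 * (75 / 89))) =-979 / 82000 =-0.01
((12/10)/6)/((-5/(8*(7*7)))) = -392/25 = -15.68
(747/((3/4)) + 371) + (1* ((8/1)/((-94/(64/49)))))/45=141668789/103635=1367.00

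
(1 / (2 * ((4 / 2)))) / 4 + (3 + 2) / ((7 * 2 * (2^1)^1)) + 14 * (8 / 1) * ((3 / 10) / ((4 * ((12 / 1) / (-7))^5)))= -0.33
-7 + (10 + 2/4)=7/2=3.50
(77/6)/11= 1.17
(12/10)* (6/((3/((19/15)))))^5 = 125.21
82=82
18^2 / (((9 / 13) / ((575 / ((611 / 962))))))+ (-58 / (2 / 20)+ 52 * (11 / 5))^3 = -590500027944 / 5875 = -100510643.05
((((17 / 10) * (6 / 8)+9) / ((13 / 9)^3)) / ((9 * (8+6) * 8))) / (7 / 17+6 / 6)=0.00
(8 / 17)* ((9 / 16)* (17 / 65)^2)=153 / 8450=0.02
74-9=65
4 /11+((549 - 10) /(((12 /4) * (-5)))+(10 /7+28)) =-7093 /1155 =-6.14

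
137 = 137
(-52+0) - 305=-357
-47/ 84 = -0.56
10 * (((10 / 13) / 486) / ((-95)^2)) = 2 / 1140399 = 0.00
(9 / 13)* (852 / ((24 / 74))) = 1818.69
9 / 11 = 0.82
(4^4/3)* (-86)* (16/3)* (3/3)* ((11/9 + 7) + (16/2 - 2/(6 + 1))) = -353665024/567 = -623747.84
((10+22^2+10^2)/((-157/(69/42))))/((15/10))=-4554/1099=-4.14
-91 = -91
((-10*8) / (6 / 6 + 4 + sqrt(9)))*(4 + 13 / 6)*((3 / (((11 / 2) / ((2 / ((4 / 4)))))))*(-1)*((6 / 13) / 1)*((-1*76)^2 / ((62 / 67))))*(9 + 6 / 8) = 644341680 / 341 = 1889565.04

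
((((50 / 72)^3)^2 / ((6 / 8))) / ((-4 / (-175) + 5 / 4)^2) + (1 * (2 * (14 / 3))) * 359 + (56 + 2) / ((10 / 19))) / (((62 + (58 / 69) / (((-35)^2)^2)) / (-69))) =-222554301777205686332676625 / 57780613070557076265984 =-3851.71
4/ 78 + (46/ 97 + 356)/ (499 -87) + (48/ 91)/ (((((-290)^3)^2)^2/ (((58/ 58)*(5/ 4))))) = 44223707794482681587261125000089919/ 48252251761429732224813150000000000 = 0.92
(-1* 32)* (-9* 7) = 2016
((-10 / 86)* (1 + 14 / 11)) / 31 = -0.01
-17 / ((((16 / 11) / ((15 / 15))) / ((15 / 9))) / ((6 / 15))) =-187 / 24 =-7.79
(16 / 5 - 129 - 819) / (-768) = 1181 / 960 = 1.23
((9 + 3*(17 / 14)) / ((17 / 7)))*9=1593 / 34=46.85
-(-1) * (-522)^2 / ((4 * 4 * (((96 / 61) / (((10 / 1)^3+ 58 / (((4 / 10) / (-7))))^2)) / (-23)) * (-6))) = 2389344075 / 256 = 9333375.29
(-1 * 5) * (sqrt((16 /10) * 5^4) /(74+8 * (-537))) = 25 * sqrt(10) /2111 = 0.04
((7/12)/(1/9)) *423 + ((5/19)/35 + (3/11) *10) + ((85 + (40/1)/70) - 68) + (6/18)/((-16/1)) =22482067/10032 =2241.04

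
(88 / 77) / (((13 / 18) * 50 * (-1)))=-72 / 2275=-0.03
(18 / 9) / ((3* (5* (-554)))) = -1 / 4155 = -0.00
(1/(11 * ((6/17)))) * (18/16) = 51/176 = 0.29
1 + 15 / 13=28 / 13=2.15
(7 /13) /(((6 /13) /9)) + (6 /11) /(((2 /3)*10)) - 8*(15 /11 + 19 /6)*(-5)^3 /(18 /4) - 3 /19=1017.16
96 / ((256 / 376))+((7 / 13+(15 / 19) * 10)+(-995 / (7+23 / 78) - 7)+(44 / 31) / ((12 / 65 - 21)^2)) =4378843566191 / 725059791027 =6.04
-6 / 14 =-3 / 7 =-0.43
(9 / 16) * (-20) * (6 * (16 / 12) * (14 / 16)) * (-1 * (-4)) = -315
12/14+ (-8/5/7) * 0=6/7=0.86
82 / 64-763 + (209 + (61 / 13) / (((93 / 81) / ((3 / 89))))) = -634221517 / 1147744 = -552.58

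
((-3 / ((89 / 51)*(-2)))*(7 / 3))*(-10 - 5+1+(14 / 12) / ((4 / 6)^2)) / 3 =-10829 / 1424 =-7.60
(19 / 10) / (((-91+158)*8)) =0.00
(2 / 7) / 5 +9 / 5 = 13 / 7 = 1.86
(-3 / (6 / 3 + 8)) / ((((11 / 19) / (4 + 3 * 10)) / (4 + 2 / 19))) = -3978 / 55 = -72.33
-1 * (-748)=748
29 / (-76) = -29 / 76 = -0.38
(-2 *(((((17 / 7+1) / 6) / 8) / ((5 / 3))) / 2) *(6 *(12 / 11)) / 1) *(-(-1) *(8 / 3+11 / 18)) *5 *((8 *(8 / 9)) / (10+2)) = -1888 / 693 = -2.72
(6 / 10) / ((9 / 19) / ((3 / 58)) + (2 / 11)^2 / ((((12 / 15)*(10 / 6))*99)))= 227601 / 3474005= 0.07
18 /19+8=170 /19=8.95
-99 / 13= -7.62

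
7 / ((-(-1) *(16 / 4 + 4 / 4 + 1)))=7 / 6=1.17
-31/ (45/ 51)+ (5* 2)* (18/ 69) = -11221/ 345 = -32.52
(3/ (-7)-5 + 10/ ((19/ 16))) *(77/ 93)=2.48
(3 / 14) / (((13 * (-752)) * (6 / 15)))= -15 / 273728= -0.00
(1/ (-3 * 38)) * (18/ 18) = -1/ 114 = -0.01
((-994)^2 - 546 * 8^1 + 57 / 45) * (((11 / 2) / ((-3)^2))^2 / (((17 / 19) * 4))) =102644.14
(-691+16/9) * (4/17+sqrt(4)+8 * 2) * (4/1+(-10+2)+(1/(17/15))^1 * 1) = 39183.12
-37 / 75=-0.49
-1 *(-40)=40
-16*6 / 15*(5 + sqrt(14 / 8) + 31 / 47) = -8512 / 235 - 16*sqrt(7) / 5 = -44.69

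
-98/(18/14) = -686/9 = -76.22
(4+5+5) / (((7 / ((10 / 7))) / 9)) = 180 / 7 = 25.71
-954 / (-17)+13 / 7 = 6899 / 119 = 57.97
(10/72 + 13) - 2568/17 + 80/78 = -1089131/7956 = -136.89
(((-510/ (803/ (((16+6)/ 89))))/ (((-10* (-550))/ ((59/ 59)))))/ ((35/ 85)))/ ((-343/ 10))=1734/ 857961335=0.00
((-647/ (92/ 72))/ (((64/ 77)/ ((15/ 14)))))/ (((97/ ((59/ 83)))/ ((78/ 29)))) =-2210789295/ 171840544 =-12.87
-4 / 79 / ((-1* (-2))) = -0.03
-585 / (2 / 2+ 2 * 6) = -45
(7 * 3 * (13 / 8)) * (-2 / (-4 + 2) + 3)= 273 / 2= 136.50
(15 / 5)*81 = 243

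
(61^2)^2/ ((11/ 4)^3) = 886133824/ 1331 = 665765.46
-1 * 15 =-15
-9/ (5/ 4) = -36/ 5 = -7.20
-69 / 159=-23 / 53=-0.43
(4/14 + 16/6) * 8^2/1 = 188.95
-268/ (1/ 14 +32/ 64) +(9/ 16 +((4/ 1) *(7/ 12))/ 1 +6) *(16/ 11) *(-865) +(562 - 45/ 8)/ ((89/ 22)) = -11524.04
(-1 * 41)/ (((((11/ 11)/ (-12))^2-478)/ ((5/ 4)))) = 7380/ 68831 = 0.11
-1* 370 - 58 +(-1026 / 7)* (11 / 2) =-8639 / 7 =-1234.14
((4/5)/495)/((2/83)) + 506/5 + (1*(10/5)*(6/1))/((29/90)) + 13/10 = 20069503/143550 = 139.81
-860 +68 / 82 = -859.17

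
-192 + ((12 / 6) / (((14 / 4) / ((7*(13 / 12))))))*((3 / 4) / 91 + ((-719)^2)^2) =97278517873519 / 84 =1158077593732.37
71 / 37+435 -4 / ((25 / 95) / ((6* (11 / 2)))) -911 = -180501 / 185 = -975.68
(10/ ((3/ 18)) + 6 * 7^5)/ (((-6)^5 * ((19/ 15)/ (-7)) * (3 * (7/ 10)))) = 420425/ 12312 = 34.15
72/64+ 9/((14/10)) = 7.55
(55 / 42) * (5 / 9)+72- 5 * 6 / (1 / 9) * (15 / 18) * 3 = -602.27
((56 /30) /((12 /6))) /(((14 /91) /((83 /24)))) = 7553 /360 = 20.98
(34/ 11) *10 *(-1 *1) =-340/ 11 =-30.91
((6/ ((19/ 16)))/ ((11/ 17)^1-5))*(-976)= 796416/ 703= 1132.88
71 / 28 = 2.54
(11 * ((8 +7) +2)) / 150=187 / 150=1.25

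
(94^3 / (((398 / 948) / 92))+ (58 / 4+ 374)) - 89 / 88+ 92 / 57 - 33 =181680412529141 / 998184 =182010944.40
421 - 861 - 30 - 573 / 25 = -12323 / 25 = -492.92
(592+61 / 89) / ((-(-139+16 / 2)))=52749 / 11659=4.52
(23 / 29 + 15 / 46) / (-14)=-1493 / 18676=-0.08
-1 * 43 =-43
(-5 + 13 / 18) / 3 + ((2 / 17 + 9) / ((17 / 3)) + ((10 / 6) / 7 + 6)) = 701461 / 109242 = 6.42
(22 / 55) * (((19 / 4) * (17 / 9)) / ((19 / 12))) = 2.27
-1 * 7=-7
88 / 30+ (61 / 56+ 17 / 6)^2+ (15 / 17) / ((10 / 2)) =44374429 / 2399040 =18.50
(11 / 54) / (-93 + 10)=-0.00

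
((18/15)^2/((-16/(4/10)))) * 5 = -0.18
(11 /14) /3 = 0.26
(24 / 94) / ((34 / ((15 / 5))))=18 / 799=0.02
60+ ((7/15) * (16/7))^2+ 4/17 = 234752/3825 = 61.37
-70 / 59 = -1.19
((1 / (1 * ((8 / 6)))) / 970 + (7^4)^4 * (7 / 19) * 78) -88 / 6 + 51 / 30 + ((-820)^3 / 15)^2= 1530084561472877535709 / 663480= 2306150240358228.64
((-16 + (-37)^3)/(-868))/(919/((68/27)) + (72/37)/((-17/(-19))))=31870801/200411001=0.16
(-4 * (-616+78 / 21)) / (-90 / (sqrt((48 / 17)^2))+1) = -137152 / 1729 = -79.32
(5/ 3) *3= 5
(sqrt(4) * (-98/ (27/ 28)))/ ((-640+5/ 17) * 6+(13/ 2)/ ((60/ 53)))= 3731840/ 70364583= 0.05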